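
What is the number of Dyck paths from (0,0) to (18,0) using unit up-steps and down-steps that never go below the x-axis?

Dyck paths of semilength n (length 2n) are counted by C_n; here n = 9.
C_9 = C(18,9)/10 = 48620/10 = 4862.

4862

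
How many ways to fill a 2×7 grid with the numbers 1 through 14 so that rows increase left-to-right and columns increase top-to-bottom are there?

Standard Young tableaux of shape 2×n are counted by C_n; here n = 7.
C_7 = C_6 · 2(2·6+1)/(6+2) = 132 · 26/8 = 429.

429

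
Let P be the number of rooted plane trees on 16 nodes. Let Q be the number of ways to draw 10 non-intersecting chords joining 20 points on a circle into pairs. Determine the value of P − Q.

A rooted plane tree on 16 nodes has 15 edges, and such trees are counted by C_15. So P = C_15 = 9694845.
Non-crossing perfect matchings of 2n points on a circle are counted by C_n; with 20 points, n = 10. So Q = C_10 = 16796.
P − Q = 9694845 − 16796 = 9678049.

9678049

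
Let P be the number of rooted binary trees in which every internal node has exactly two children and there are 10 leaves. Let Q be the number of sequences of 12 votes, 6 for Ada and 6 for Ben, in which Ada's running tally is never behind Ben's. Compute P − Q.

4730

Full binary trees with 10 leaves have 10−1 = 9 internal nodes, so there are C_9 of them. So P = C_9 = 4862.
Ballot sequences with n votes each where one side never trails are Dyck words, counted by C_n; here n = 6. So Q = C_6 = 132.
P − Q = 4862 − 132 = 4730.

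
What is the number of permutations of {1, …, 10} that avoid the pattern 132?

Permutations of [n] avoiding any single length-3 pattern are counted by C_n; here n = 10.
C_10 = C(20,10)/11 = 184756/11 = 16796.

16796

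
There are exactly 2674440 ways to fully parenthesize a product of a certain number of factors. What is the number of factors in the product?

15

Parenthesizations of m factors are counted by C_{m−1}, and C_14 = 2674440.
So the index is 14, and the number of factors is 14 + 1 = 15.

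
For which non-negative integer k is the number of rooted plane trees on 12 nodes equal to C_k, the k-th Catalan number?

Rooted ordered (plane) trees on m nodes have m−1 edges and are counted by C_{m−1}; m = 12 gives C_11.

11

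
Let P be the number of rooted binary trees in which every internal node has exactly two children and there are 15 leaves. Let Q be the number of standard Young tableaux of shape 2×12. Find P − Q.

A full binary tree with L leaves has L−1 internal nodes and is counted by C_{L−1}; L = 15 gives C_14. So P = C_14 = 2674440.
By the hook-length formula (or a Dyck-path bijection), SYT of shape 2×12 number C_12. So Q = C_12 = 208012.
P − Q = 2674440 − 208012 = 2466428.

2466428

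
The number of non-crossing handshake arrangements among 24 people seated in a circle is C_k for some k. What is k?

Non-crossing handshake pairings of 2n people are counted by C_n; 24 people gives n = 12.

12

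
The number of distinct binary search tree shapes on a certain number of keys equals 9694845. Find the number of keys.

Binary search tree shapes on n keys are counted by C_n; 9694845 = C_15.

15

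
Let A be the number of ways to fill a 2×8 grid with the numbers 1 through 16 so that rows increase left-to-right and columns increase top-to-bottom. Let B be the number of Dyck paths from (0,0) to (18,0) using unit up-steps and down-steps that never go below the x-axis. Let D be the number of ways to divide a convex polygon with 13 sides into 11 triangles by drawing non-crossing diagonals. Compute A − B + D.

Standard Young tableaux of shape 2×n are counted by C_n; here n = 8. So A = C_8 = 1430.
A Dyck path with 9 up-steps and 9 down-steps has semilength 9, so there are C_9 of them. So B = C_9 = 4862.
The number of triangulations of a 13-gon is the Catalan number C_11 (index = sides − 2). So D = C_11 = 58786.
A − B + D = 1430 − 4862 + 58786 = 55354.

55354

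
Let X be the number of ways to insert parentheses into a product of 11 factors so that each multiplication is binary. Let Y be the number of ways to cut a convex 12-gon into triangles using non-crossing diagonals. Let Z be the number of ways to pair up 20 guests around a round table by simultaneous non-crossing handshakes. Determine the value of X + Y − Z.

Bracketing 11 factors into binary products is counted by C_{11−1} = C_10. So X = C_10 = 16796.
Triangulations of a convex m-gon are counted by C_{m−2}; with m = 12 this is C_10. So Y = C_10 = 16796.
With 20 = 2·10 people, non-crossing handshake pairings are non-crossing perfect matchings on a circle, counted by C_10. So Z = C_10 = 16796.
X + Y − Z = 16796 + 16796 − 16796 = 16796.

16796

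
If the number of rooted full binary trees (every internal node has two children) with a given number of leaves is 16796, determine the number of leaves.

11

Full binary trees with L leaves are counted by C_{L−1}. Since C_10 = 16796, the index is 10.
So the index is 10, and the number of leaves is 10 + 1 = 11.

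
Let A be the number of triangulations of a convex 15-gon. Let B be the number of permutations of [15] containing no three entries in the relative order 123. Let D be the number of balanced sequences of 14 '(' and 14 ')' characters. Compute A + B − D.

Triangulations of a convex m-gon are counted by C_{m−2}; with m = 15 this is C_13. So A = C_13 = 742900.
For any fixed pattern of length 3, the pattern-avoiding permutations of [15] number C_15. So B = C_15 = 9694845.
With 14 pairs the number of balanced bracket strings is the Catalan number C_14. So D = C_14 = 2674440.
A + B − D = 742900 + 9694845 − 2674440 = 7763305.

7763305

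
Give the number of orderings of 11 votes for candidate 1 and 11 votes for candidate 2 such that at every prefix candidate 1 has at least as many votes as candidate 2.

58786

Reading a vote for the leader as '(' and for the other as ')' turns such a sequence into a balanced string of 11 pairs, so the count is C_11.
C_11 = C(22,11)/12 = 705432/12 = 58786.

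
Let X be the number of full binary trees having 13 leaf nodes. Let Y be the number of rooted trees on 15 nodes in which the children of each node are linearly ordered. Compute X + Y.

A full binary tree with L leaves has L−1 internal nodes and is counted by C_{L−1}; L = 13 gives C_12. So X = C_12 = 208012.
A rooted plane tree on 15 nodes has 14 edges, and such trees are counted by C_14. So Y = C_14 = 2674440.
X + Y = 208012 + 2674440 = 2882452.

2882452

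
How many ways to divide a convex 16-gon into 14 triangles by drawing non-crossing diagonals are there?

Triangulations of a convex m-gon are counted by C_{m−2}; with m = 16 this is C_14.
C_14 = C_13 · 2(2·13+1)/(13+2) = 742900 · 54/15 = 2674440.

2674440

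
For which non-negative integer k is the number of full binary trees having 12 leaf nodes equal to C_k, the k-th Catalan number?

Full binary trees with 12 leaves have 12−1 = 11 internal nodes, so there are C_11 of them.

11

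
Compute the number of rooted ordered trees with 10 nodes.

A rooted plane tree on 10 nodes has 9 edges, and such trees are counted by C_9.
C_9 = C(18,9)/10 = 48620/10 = 4862.

4862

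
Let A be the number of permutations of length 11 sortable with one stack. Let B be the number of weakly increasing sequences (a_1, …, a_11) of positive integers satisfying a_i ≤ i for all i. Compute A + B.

117572

By Knuth's characterisation, the stack-sortable permutations of length 11 are the 231-avoiders, numbering C_11. So A = C_11 = 58786.
Weakly increasing sequences with a_i ≤ i biject with Dyck paths of semilength 11, so there are C_11. So B = C_11 = 58786.
A + B = 58786 + 58786 = 117572.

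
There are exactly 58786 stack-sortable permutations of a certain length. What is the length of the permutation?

Stack-sortable permutations of [n] are counted by C_n. The Catalan number equal to 58786 is C_11.

11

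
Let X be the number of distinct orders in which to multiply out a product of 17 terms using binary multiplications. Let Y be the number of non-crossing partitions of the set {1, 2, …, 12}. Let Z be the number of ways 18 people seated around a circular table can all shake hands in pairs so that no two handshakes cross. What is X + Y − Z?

35560820

Parenthesizations of m factors correspond to full binary trees with m leaves, counted by C_{m−1}; m = 17 gives C_16. So X = C_16 = 35357670.
The non-crossing partitions of [12] form a lattice of size C_12. So Y = C_12 = 208012.
Non-crossing handshake pairings of 2n people are counted by C_n; 18 people gives n = 9. So Z = C_9 = 4862.
X + Y − Z = 35357670 + 208012 − 4862 = 35560820.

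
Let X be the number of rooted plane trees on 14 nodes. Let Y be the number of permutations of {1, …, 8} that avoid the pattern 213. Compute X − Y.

741470

A rooted plane tree on 14 nodes has 13 edges, and such trees are counted by C_13. So X = C_13 = 742900.
For any fixed pattern of length 3, the pattern-avoiding permutations of [8] number C_8. So Y = C_8 = 1430.
X − Y = 742900 − 1430 = 741470.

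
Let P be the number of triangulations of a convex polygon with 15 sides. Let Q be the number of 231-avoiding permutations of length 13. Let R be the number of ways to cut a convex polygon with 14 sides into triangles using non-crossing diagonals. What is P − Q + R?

A convex 15-gon is triangulated into 13 triangles, and the number of such triangulations is the Catalan number C_{15−2} = C_13. So P = C_13 = 742900.
Permutations of [n] avoiding any single length-3 pattern are counted by C_n; here n = 13. So Q = C_13 = 742900.
The number of triangulations of a 14-gon is the Catalan number C_12 (index = sides − 2). So R = C_12 = 208012.
P − Q + R = 742900 − 742900 + 208012 = 208012.

208012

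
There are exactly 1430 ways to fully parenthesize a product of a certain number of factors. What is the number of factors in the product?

Parenthesizations of m factors are counted by C_{m−1}. Since C_8 = 1430, the index is 8.
So the index is 8, and the number of factors is 8 + 1 = 9.

9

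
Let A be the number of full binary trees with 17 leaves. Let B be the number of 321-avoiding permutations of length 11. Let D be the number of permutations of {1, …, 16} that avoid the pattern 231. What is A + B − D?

58786

Full binary trees with 17 leaves have 17−1 = 16 internal nodes, so there are C_16 of them. So A = C_16 = 35357670.
For any fixed pattern of length 3, the pattern-avoiding permutations of [11] number C_11. So B = C_11 = 58786.
For any fixed pattern of length 3, the pattern-avoiding permutations of [16] number C_16. So D = C_16 = 35357670.
A + B − D = 35357670 + 58786 − 35357670 = 58786.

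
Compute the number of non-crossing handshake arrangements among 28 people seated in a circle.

Non-crossing handshake pairings of 2n people are counted by C_n; 28 people gives n = 14.
C_14 = C_13 · 2(2·13+1)/(13+2) = 742900 · 54/15 = 2674440.

2674440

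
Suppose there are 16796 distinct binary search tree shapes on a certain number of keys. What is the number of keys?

Binary search tree shapes on n keys are counted by C_n. The Catalan number equal to 16796 is C_10.

10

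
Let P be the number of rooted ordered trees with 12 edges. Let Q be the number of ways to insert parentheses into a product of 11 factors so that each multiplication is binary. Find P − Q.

Rooted ordered trees with n edges are counted by C_n; here n = 12. So P = C_12 = 208012.
Bracketing 11 factors into binary products is counted by C_{11−1} = C_10. So Q = C_10 = 16796.
P − Q = 208012 − 16796 = 191216.

191216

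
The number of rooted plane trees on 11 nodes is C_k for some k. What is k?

10

Rooted ordered (plane) trees on m nodes have m−1 edges and are counted by C_{m−1}; m = 11 gives C_10.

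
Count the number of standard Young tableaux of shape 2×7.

429

Standard Young tableaux of shape 2×n are counted by C_n; here n = 7.
C_7 = 429.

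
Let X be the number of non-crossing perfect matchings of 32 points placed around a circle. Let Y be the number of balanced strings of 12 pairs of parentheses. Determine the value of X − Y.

Pairing 32 circle points by 16 non-crossing chords gives C_16 matchings. So X = C_16 = 35357670.
With 12 pairs the number of balanced bracket strings is the Catalan number C_12. So Y = C_12 = 208012.
X − Y = 35357670 − 208012 = 35149658.

35149658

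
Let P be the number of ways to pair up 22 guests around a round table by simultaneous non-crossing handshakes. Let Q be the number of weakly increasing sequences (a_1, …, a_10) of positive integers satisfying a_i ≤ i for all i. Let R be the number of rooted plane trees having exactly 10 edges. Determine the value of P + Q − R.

58786

With 22 = 2·11 people, non-crossing handshake pairings are non-crossing perfect matchings on a circle, counted by C_11. So P = C_11 = 58786.
Such sub-staircase sequences of length n are counted by C_n; here n = 10. So Q = C_10 = 16796.
Rooted ordered trees with n edges are counted by C_n; here n = 10. So R = C_10 = 16796.
P + Q − R = 58786 + 16796 − 16796 = 58786.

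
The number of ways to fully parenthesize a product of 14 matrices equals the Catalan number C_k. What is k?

Ways to associate a product of 14 factors correspond to binary trees on 14 leaves, so the count is C_13.

13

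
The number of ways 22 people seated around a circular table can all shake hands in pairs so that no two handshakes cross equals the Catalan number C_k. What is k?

Non-crossing handshake pairings of 2n people are counted by C_n; 22 people gives n = 11.

11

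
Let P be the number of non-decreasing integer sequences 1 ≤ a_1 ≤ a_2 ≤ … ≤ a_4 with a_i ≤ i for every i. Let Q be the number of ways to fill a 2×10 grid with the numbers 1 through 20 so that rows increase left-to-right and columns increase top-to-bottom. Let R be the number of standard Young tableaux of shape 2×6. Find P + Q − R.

16678

Weakly increasing sequences with a_i ≤ i biject with Dyck paths of semilength 4, so there are C_4. So P = C_4 = 14.
Standard Young tableaux of shape 2×n are counted by C_n; here n = 10. So Q = C_10 = 16796.
By the hook-length formula (or a Dyck-path bijection), SYT of shape 2×6 number C_6. So R = C_6 = 132.
P + Q − R = 14 + 16796 − 132 = 16678.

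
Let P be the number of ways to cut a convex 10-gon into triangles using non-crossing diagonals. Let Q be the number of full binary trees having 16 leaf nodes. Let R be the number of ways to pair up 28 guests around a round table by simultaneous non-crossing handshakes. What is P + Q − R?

Triangulations of a convex m-gon are counted by C_{m−2}; with m = 10 this is C_8. So P = C_8 = 1430.
A full binary tree with L leaves has L−1 internal nodes and is counted by C_{L−1}; L = 16 gives C_15. So Q = C_15 = 9694845.
Non-crossing handshake pairings of 2n people are counted by C_n; 28 people gives n = 14. So R = C_14 = 2674440.
P + Q − R = 1430 + 9694845 − 2674440 = 7021835.

7021835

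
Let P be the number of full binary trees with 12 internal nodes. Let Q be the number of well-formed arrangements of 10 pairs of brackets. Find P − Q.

191216

Full binary trees with n internal nodes are counted by C_n; here n = 12. So P = C_12 = 208012.
With 10 pairs the number of balanced bracket strings is the Catalan number C_10. So Q = C_10 = 16796.
P − Q = 208012 − 16796 = 191216.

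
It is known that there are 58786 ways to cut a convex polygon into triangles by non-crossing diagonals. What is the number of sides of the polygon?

13

Triangulations of a convex m-gon are counted by C_{m−2}. The Catalan number equal to 58786 is C_11.
So m − 2 = 11, giving m = 13 sides.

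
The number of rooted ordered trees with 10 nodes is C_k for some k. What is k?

9

Rooted ordered (plane) trees on m nodes have m−1 edges and are counted by C_{m−1}; m = 10 gives C_9.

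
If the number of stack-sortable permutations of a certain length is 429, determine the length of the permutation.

Stack-sortable permutations of [n] are counted by C_n, and C_7 = 429.

7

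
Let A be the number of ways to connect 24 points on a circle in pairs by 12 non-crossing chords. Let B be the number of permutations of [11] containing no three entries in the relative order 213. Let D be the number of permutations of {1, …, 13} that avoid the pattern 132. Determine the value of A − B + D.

Non-crossing perfect matchings of 2n points on a circle are counted by C_n; with 24 points, n = 12. So A = C_12 = 208012.
For any fixed pattern of length 3, the pattern-avoiding permutations of [11] number C_11. So B = C_11 = 58786.
For any fixed pattern of length 3, the pattern-avoiding permutations of [13] number C_13. So D = C_13 = 742900.
A − B + D = 208012 − 58786 + 742900 = 892126.

892126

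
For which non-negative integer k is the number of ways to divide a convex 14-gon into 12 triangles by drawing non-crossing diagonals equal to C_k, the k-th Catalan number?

A convex 14-gon is triangulated into 12 triangles, and the number of such triangulations is the Catalan number C_{14−2} = C_12.

12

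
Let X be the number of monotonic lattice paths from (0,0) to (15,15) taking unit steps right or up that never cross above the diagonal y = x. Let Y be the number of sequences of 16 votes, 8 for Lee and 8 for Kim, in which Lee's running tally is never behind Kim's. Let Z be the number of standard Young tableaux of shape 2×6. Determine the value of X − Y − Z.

Monotone paths in an n×n grid that stay weakly below the diagonal are counted by C_n; here n = 15. So X = C_15 = 9694845.
Reading a vote for the leader as '(' and for the other as ')' turns such a sequence into a balanced string of 8 pairs, so the count is C_8. So Y = C_8 = 1430.
Standard Young tableaux of shape 2×n are counted by C_n; here n = 6. So Z = C_6 = 132.
X − Y − Z = 9694845 − 1430 − 132 = 9693283.

9693283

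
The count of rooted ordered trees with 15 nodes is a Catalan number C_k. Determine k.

14

A rooted plane tree on 15 nodes has 14 edges, and such trees are counted by C_14.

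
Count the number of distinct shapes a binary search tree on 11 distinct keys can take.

Rooted binary trees with 11 nodes (each child slot possibly empty) number C_11.
C_11 = C_10 · 2(2·10+1)/(10+2) = 16796 · 42/12 = 58786.

58786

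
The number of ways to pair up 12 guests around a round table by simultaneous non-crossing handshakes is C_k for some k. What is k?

6

Non-crossing handshake pairings of 2n people are counted by C_n; 12 people gives n = 6.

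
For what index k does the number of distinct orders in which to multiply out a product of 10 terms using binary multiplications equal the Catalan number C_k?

9

Parenthesizations of m factors correspond to full binary trees with m leaves, counted by C_{m−1}; m = 10 gives C_9.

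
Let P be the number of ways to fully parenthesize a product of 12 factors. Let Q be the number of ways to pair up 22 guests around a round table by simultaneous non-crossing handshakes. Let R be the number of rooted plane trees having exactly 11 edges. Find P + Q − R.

Ways to associate a product of 12 factors correspond to binary trees on 12 leaves, so the count is C_11. So P = C_11 = 58786.
Non-crossing handshake pairings of 2n people are counted by C_n; 22 people gives n = 11. So Q = C_11 = 58786.
Rooted ordered trees with n edges are counted by C_n; here n = 11. So R = C_11 = 58786.
P + Q − R = 58786 + 58786 − 58786 = 58786.

58786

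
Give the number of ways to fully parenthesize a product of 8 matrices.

Ways to associate a product of 8 factors correspond to binary trees on 8 leaves, so the count is C_7.
C_7 = C(14,7)/8 = 3432/8 = 429.

429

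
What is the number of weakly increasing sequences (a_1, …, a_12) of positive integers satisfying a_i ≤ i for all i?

Weakly increasing sequences with a_i ≤ i biject with Dyck paths of semilength 12, so there are C_12.
C_12 = C(24,12)/13 = 2704156/13 = 208012.

208012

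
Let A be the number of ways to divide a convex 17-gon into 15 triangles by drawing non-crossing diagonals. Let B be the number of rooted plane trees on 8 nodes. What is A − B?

The number of triangulations of a 17-gon is the Catalan number C_15 (index = sides − 2). So A = C_15 = 9694845.
Rooted ordered (plane) trees on m nodes have m−1 edges and are counted by C_{m−1}; m = 8 gives C_7. So B = C_7 = 429.
A − B = 9694845 − 429 = 9694416.

9694416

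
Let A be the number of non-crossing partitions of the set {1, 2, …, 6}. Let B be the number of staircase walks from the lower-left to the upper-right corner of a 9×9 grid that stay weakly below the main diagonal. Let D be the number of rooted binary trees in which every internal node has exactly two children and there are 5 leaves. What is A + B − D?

4980

The non-crossing partitions of [6] form a lattice of size C_6. So A = C_6 = 132.
Sub-diagonal monotone paths from (0,0) to (9,9) biject with Dyck paths of semilength 9, giving C_9. So B = C_9 = 4862.
A full binary tree with L leaves has L−1 internal nodes and is counted by C_{L−1}; L = 5 gives C_4. So D = C_4 = 14.
A + B − D = 132 + 4862 − 14 = 4980.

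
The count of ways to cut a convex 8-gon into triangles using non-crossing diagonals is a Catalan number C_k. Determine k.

A convex 8-gon is triangulated into 6 triangles, and the number of such triangulations is the Catalan number C_{8−2} = C_6.

6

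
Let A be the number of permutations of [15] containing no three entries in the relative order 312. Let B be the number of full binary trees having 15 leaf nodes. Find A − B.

7020405

Permutations of [n] avoiding any single length-3 pattern are counted by C_n; here n = 15. So A = C_15 = 9694845.
Full binary trees with 15 leaves have 15−1 = 14 internal nodes, so there are C_14 of them. So B = C_14 = 2674440.
A − B = 9694845 − 2674440 = 7020405.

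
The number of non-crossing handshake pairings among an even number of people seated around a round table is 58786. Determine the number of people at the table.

Non-crossing handshake pairings of 2n people are counted by C_n. Since C_11 = 58786, the index is 11.
So n = 11, and there are 2n = 22 people.

22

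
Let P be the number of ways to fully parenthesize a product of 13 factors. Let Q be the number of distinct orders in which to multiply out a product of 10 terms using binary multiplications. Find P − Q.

203150

Bracketing 13 factors into binary products is counted by C_{13−1} = C_12. So P = C_12 = 208012.
Parenthesizations of m factors correspond to full binary trees with m leaves, counted by C_{m−1}; m = 10 gives C_9. So Q = C_9 = 4862.
P − Q = 208012 − 4862 = 203150.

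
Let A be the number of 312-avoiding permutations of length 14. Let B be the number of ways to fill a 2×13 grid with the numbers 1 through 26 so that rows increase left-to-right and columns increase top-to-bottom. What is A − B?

1931540

Permutations of [n] avoiding any single length-3 pattern are counted by C_n; here n = 14. So A = C_14 = 2674440.
Standard Young tableaux of shape 2×n are counted by C_n; here n = 13. So B = C_13 = 742900.
A − B = 2674440 − 742900 = 1931540.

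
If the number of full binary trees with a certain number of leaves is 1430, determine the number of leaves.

9

Full binary trees with L leaves are counted by C_{L−1}, and C_8 = 1430.
So the index is 8, and the number of leaves is 8 + 1 = 9.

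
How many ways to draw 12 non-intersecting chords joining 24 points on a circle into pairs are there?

Non-crossing perfect matchings of 2n points on a circle are counted by C_n; with 24 points, n = 12.
C_12 = 208012.

208012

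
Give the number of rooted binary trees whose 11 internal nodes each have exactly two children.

The number of full binary trees on 11 internal nodes is the Catalan number C_11.
C_11 = C_10 · 2(2·10+1)/(10+2) = 16796 · 42/12 = 58786.

58786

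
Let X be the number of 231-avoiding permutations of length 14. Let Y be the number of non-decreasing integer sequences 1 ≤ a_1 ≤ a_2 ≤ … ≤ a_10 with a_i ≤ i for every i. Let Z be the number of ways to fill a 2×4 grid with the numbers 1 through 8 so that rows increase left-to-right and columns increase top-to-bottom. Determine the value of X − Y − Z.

2657630

Permutations of [n] avoiding any single length-3 pattern are counted by C_n; here n = 14. So X = C_14 = 2674440.
Weakly increasing sequences with a_i ≤ i biject with Dyck paths of semilength 10, so there are C_10. So Y = C_10 = 16796.
Standard Young tableaux of shape 2×n are counted by C_n; here n = 4. So Z = C_4 = 14.
X − Y − Z = 2674440 − 16796 − 14 = 2657630.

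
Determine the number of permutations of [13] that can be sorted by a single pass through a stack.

Stack-sortable permutations are exactly the 231-avoiding ones, counted by C_n; here n = 13.
C_13 = 742900.

742900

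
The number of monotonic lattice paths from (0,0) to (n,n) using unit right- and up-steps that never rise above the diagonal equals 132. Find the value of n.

Such diagonal-avoiding paths in an n×n grid are counted by C_n; 132 = C_6.

6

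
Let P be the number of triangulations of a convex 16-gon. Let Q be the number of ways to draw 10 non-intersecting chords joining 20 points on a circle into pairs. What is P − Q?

2657644

A convex 16-gon is triangulated into 14 triangles, and the number of such triangulations is the Catalan number C_{16−2} = C_14. So P = C_14 = 2674440.
Non-crossing perfect matchings of 2n points on a circle are counted by C_n; with 20 points, n = 10. So Q = C_10 = 16796.
P − Q = 2674440 − 16796 = 2657644.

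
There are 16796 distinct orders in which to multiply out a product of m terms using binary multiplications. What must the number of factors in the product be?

11

Parenthesizations of m factors are counted by C_{m−1}; 16796 = C_10.
So the index is 10, and the number of factors is 10 + 1 = 11.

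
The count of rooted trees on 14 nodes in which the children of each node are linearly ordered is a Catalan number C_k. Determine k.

A rooted plane tree on 14 nodes has 13 edges, and such trees are counted by C_13.

13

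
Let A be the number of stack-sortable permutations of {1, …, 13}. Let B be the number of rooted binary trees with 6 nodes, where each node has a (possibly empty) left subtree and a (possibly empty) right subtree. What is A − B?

742768

By Knuth's characterisation, the stack-sortable permutations of length 13 are the 231-avoiders, numbering C_13. So A = C_13 = 742900.
Rooted binary trees with 6 nodes (each child slot possibly empty) number C_6. So B = C_6 = 132.
A − B = 742900 − 132 = 742768.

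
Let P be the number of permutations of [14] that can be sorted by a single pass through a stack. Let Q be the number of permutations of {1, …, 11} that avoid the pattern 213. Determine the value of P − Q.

Stack-sortable permutations are exactly the 231-avoiding ones, counted by C_n; here n = 14. So P = C_14 = 2674440.
Permutations of [n] avoiding any single length-3 pattern are counted by C_n; here n = 11. So Q = C_11 = 58786.
P − Q = 2674440 − 58786 = 2615654.

2615654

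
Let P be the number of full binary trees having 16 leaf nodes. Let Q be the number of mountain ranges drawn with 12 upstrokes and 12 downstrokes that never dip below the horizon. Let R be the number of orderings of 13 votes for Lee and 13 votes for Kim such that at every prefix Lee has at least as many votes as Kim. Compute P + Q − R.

A full binary tree with L leaves has L−1 internal nodes and is counted by C_{L−1}; L = 16 gives C_15. So P = C_15 = 9694845.
Paths of 12 up- and 12 down-steps that never dip below the axis are Dyck paths; their count is C_12. So Q = C_12 = 208012.
Reading a vote for the leader as '(' and for the other as ')' turns such a sequence into a balanced string of 13 pairs, so the count is C_13. So R = C_13 = 742900.
P + Q − R = 9694845 + 208012 − 742900 = 9159957.

9159957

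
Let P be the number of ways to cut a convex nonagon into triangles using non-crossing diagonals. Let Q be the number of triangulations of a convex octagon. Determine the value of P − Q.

297

Triangulations of a convex m-gon are counted by C_{m−2}; with m = 9 this is C_7. So P = C_7 = 429.
Triangulations of a convex m-gon are counted by C_{m−2}; with m = 8 this is C_6. So Q = C_6 = 132.
P − Q = 429 − 132 = 297.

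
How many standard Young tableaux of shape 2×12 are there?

Standard Young tableaux of shape 2×n are counted by C_n; here n = 12.
C_12 = C(24,12)/13 = 2704156/13 = 208012.

208012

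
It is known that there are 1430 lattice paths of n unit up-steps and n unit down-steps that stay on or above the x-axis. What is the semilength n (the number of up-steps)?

8

Dyck paths of semilength n are counted by C_n. Since C_8 = 1430, the index is 8.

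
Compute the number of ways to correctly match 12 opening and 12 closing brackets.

208012

Balanced strings of n pairs of brackets are counted by C_n; here n = 12.
C_12 = 208012.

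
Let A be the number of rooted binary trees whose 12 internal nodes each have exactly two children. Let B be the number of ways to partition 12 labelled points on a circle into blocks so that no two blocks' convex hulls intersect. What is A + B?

The number of full binary trees on 12 internal nodes is the Catalan number C_12. So A = C_12 = 208012.
The non-crossing partitions of [12] form a lattice of size C_12. So B = C_12 = 208012.
A + B = 208012 + 208012 = 416024.

416024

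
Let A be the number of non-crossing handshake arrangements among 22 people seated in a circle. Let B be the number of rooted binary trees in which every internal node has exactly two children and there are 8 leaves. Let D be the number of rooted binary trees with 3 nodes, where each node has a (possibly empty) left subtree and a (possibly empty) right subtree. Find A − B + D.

58362

Non-crossing handshake pairings of 2n people are counted by C_n; 22 people gives n = 11. So A = C_11 = 58786.
Full binary trees with 8 leaves have 8−1 = 7 internal nodes, so there are C_7 of them. So B = C_7 = 429.
Rooted binary trees with 3 nodes (each child slot possibly empty) number C_3. So D = C_3 = 5.
A − B + D = 58786 − 429 + 5 = 58362.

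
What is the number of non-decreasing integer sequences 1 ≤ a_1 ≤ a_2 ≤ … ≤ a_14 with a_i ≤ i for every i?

Such sub-staircase sequences of length n are counted by C_n; here n = 14.
C_14 = C(28,14)/15 = 40116600/15 = 2674440.

2674440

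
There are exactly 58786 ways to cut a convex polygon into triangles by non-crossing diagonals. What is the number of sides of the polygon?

Triangulations of a convex m-gon are counted by C_{m−2}. The Catalan number equal to 58786 is C_11.
So m − 2 = 11, giving m = 13 sides.

13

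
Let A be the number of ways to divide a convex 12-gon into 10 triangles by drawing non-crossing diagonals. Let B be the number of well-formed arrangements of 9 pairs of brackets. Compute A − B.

A convex 12-gon is triangulated into 10 triangles, and the number of such triangulations is the Catalan number C_{12−2} = C_10. So A = C_10 = 16796.
Balanced strings of n pairs of brackets are counted by C_n; here n = 9. So B = C_9 = 4862.
A − B = 16796 − 4862 = 11934.

11934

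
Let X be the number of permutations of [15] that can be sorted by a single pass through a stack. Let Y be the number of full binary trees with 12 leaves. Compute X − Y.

9636059

Stack-sortable permutations are exactly the 231-avoiding ones, counted by C_n; here n = 15. So X = C_15 = 9694845.
Full binary trees with 12 leaves have 12−1 = 11 internal nodes, so there are C_11 of them. So Y = C_11 = 58786.
X − Y = 9694845 − 58786 = 9636059.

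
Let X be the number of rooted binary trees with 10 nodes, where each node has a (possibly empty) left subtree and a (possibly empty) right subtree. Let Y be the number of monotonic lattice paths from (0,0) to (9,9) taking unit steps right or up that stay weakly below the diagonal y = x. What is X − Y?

There are C_n binary search tree shapes on n keys; with n = 10 that is C_10. So X = C_10 = 16796.
Monotone paths in an n×n grid that stay weakly below the diagonal are counted by C_n; here n = 9. So Y = C_9 = 4862.
X − Y = 16796 − 4862 = 11934.

11934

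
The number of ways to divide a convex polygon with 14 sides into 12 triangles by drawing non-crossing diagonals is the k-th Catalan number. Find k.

12

A convex 14-gon is triangulated into 12 triangles, and the number of such triangulations is the Catalan number C_{14−2} = C_12.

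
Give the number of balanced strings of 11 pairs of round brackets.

With 11 pairs the number of balanced bracket strings is the Catalan number C_11.
C_11 = C(22,11)/12 = 705432/12 = 58786.

58786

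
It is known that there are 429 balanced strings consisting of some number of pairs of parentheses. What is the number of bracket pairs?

Balanced strings of n bracket-pairs are counted by C_n. The Catalan number equal to 429 is C_7.

7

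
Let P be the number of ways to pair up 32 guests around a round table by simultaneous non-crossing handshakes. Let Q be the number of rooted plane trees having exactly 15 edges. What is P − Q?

25662825

With 32 = 2·16 people, non-crossing handshake pairings are non-crossing perfect matchings on a circle, counted by C_16. So P = C_16 = 35357670.
Rooted ordered trees with n edges are counted by C_n; here n = 15. So Q = C_15 = 9694845.
P − Q = 35357670 − 9694845 = 25662825.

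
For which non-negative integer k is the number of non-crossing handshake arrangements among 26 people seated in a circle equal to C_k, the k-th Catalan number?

13

Non-crossing handshake pairings of 2n people are counted by C_n; 26 people gives n = 13.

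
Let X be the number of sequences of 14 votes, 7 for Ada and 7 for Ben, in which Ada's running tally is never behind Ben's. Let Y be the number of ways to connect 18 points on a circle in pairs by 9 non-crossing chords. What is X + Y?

5291

Ballot sequences with n votes each where one side never trails are Dyck words, counted by C_n; here n = 7. So X = C_7 = 429.
Non-crossing perfect matchings of 2n points on a circle are counted by C_n; with 18 points, n = 9. So Y = C_9 = 4862.
X + Y = 429 + 4862 = 5291.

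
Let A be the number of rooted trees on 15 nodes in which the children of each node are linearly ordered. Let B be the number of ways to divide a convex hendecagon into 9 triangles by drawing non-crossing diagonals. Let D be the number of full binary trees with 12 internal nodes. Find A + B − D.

Rooted ordered (plane) trees on m nodes have m−1 edges and are counted by C_{m−1}; m = 15 gives C_14. So A = C_14 = 2674440.
The number of triangulations of an 11-gon is the Catalan number C_9 (index = sides − 2). So B = C_9 = 4862.
Full binary trees with n internal nodes are counted by C_n; here n = 12. So D = C_12 = 208012.
A + B − D = 2674440 + 4862 − 208012 = 2471290.

2471290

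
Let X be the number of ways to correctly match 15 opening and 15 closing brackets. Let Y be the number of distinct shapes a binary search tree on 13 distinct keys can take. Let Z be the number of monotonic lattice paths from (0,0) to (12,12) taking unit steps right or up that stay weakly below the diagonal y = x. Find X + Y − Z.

A balanced arrangement of 15 bracket pairs is a Dyck word of semilength 15, so the count is C_15. So X = C_15 = 9694845.
Rooted binary trees with 13 nodes (each child slot possibly empty) number C_13. So Y = C_13 = 742900.
Sub-diagonal monotone paths from (0,0) to (12,12) biject with Dyck paths of semilength 12, giving C_12. So Z = C_12 = 208012.
X + Y − Z = 9694845 + 742900 − 208012 = 10229733.

10229733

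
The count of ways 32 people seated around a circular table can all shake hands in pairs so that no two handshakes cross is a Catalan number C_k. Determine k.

16

With 32 = 2·16 people, non-crossing handshake pairings are non-crossing perfect matchings on a circle, counted by C_16.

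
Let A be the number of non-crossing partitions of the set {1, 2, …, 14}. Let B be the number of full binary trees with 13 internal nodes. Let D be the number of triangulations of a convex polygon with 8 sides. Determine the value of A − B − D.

1931408

Non-crossing partitions of an n-element set are counted by C_n; here n = 14. So A = C_14 = 2674440.
Full binary trees with n internal nodes are counted by C_n; here n = 13. So B = C_13 = 742900.
A convex 8-gon is triangulated into 6 triangles, and the number of such triangulations is the Catalan number C_{8−2} = C_6. So D = C_6 = 132.
A − B − D = 2674440 − 742900 − 132 = 1931408.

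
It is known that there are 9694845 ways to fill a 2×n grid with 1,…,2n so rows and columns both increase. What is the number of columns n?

Standard Young tableaux of shape 2×n are counted by C_n. Since C_15 = 9694845, the index is 15.

15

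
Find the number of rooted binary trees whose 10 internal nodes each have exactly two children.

The number of full binary trees on 10 internal nodes is the Catalan number C_10.
C_10 = C_9 · 2(2·9+1)/(9+2) = 4862 · 38/11 = 16796.

16796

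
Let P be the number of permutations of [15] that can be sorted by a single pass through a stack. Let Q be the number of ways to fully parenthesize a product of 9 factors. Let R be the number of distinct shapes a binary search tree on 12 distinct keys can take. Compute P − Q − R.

9485403

Stack-sortable permutations are exactly the 231-avoiding ones, counted by C_n; here n = 15. So P = C_15 = 9694845.
Parenthesizations of m factors correspond to full binary trees with m leaves, counted by C_{m−1}; m = 9 gives C_8. So Q = C_8 = 1430.
Rooted binary trees with 12 nodes (each child slot possibly empty) number C_12. So R = C_12 = 208012.
P − Q − R = 9694845 − 1430 − 208012 = 9485403.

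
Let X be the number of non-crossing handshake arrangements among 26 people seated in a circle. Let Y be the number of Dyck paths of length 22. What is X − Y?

684114

Non-crossing handshake pairings of 2n people are counted by C_n; 26 people gives n = 13. So X = C_13 = 742900.
A Dyck path with 11 up-steps and 11 down-steps has semilength 11, so there are C_11 of them. So Y = C_11 = 58786.
X − Y = 742900 − 58786 = 684114.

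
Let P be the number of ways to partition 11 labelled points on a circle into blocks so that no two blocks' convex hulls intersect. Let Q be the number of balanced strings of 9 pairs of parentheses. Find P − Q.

53924

The non-crossing partitions of [11] form a lattice of size C_11. So P = C_11 = 58786.
Balanced strings of n pairs of brackets are counted by C_n; here n = 9. So Q = C_9 = 4862.
P − Q = 58786 − 4862 = 53924.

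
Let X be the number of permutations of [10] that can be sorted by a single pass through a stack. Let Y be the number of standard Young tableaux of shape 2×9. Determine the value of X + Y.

21658

Stack-sortable permutations are exactly the 231-avoiding ones, counted by C_n; here n = 10. So X = C_10 = 16796.
By the hook-length formula (or a Dyck-path bijection), SYT of shape 2×9 number C_9. So Y = C_9 = 4862.
X + Y = 16796 + 4862 = 21658.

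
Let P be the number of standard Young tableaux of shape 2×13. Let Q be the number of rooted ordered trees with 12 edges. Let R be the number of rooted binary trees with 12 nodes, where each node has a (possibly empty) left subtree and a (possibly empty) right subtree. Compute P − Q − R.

326876

Standard Young tableaux of shape 2×n are counted by C_n; here n = 13. So P = C_13 = 742900.
Rooted ordered trees with n edges are counted by C_n; here n = 12. So Q = C_12 = 208012.
Binary trees (left/right distinguished) on n nodes are counted by C_n; here n = 12. So R = C_12 = 208012.
P − Q − R = 742900 − 208012 − 208012 = 326876.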